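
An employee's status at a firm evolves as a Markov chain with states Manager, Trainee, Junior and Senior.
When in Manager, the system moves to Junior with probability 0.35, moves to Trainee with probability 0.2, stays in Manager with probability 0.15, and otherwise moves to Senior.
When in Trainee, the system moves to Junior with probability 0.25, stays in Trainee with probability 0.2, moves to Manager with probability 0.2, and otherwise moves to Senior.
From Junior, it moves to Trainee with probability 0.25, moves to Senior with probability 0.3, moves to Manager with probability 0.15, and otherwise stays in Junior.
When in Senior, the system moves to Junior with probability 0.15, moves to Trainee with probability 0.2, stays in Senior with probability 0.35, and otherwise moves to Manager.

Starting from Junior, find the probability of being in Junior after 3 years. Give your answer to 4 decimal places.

0.2505

Propagate the distribution vector 3 years from Junior.
After 0 years: (0.0000, 0.0000, 1.0000, 0.0000)
After 1 year: (0.1500, 0.2500, 0.3000, 0.3000)
After 2 years: (0.2075, 0.2150, 0.2500, 0.3275)
After 3 years: (0.2099, 0.2125, 0.2505, 0.3271)
P(in Junior after 3 years) = 0.2505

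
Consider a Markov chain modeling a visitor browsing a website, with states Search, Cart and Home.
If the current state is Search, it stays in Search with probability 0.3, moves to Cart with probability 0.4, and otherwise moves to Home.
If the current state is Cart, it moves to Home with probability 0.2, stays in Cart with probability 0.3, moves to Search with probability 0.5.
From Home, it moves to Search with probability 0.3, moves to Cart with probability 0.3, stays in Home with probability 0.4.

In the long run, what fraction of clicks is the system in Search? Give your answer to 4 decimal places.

0.3673

Let the stationary distribution be π with π = πP and π_1 + π_2 + π_3 = 1.
π_1 = 0.3·π_1 + 0.5·π_2 + 0.3·π_3
π_2 = 0.4·π_1 + 0.3·π_2 + 0.3·π_3
Solving with the normalization constraint gives π = (0.3673, 0.3367, 0.2959).
So the stationary probability of Search is 0.3673.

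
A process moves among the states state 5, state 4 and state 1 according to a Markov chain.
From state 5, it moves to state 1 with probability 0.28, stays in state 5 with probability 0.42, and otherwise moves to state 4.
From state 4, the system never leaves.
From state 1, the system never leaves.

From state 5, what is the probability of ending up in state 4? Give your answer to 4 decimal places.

Let h(s) be the probability of absorption at state 4 starting from transient state s. Then h(state 4) = 1 and h(state 1) = 0. By first-step analysis:
h(state 5) = 0.42·h(state 5) + 0.3·1 + 0.28·0
Solving: h(state 5) = 0.5172.
Starting from state 5, the probability is 0.5172.

0.5172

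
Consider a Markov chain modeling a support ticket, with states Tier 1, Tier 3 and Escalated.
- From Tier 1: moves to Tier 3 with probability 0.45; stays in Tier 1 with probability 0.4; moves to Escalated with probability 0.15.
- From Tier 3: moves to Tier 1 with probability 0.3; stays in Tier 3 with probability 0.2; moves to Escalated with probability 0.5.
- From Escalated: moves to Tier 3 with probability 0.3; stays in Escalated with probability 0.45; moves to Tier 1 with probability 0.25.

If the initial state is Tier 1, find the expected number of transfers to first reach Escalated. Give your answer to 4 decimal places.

3.6232

Let t(s) be the expected number of transfers to first reach Escalated from state s, with t(Escalated) = 0. Conditioning on the first transfer:
t(Tier 1) = 1 + 0.4·t(Tier 1) + 0.45·t(Tier 3)
t(Tier 3) = 1 + 0.3·t(Tier 1) + 0.2·t(Tier 3)
Solving: t(Tier 1) = 3.6232, t(Tier 3) = 2.6087.
Expected transfers from Tier 1 to Escalated: 3.6232.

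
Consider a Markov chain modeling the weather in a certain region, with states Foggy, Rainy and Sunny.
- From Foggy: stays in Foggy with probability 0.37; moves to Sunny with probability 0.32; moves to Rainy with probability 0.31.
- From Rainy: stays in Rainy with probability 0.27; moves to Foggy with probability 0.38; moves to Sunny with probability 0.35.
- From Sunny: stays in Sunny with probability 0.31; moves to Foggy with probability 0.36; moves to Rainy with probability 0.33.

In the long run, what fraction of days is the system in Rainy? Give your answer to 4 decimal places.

0.3043

Let the stationary distribution be π with π = πP and π_1 + π_2 + π_3 = 1.
π_1 = 0.37·π_1 + 0.38·π_2 + 0.36·π_3
π_2 = 0.31·π_1 + 0.27·π_2 + 0.33·π_3
Solving with the normalization constraint gives π = (0.3698, 0.3043, 0.3259).
So the stationary probability of Rainy is 0.3043.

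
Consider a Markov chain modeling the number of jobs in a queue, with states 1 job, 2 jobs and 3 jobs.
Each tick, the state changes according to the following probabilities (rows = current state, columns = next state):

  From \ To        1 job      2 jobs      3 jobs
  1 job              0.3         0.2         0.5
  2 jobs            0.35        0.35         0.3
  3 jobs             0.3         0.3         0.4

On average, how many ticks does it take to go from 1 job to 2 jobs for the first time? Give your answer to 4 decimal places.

4.0741

Let t(s) be the expected number of ticks to first reach 2 jobs from state s, with t(2 jobs) = 0. Conditioning on the first tick:
t(1 job) = 1 + 0.3·t(1 job) + 0.5·t(3 jobs)
t(3 jobs) = 1 + 0.3·t(1 job) + 0.4·t(3 jobs)
Solving: t(1 job) = 4.0741, t(3 jobs) = 3.7037.
Expected ticks from 1 job to 2 jobs: 4.0741.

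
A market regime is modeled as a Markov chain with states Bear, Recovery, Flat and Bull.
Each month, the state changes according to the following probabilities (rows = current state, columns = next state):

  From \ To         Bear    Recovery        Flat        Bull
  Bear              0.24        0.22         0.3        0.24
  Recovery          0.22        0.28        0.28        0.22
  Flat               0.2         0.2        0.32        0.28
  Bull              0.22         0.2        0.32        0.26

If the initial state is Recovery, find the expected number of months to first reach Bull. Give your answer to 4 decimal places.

Let t(s) be the expected number of months to first reach Bull from state s, with t(Bull) = 0. Conditioning on the first month:
t(Bear) = 1 + 0.24·t(Bear) + 0.22·t(Recovery) + 0.3·t(Flat)
t(Recovery) = 1 + 0.22·t(Bear) + 0.28·t(Recovery) + 0.28·t(Flat)
t(Flat) = 1 + 0.2·t(Bear) + 0.2·t(Recovery) + 0.32·t(Flat)
Solving: t(Bear) = 4.0403, t(Recovery) = 4.1298, t(Flat) = 3.8736.
Expected months from Recovery to Bull: 4.1298.

4.1298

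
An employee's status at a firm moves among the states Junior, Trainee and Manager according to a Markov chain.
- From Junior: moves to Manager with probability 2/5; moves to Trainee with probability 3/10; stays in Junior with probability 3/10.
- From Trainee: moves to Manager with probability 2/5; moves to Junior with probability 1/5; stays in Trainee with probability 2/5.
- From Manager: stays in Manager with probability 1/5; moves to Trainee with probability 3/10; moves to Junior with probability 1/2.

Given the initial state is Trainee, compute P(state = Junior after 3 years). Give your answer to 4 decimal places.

0.3300

Propagate the distribution vector 3 years from Trainee.
After 0 years: (0.0000, 1.0000, 0.0000)
After 1 year: (0.2000, 0.4000, 0.4000)
After 2 years: (0.3400, 0.3400, 0.3200)
After 3 years: (0.3300, 0.3340, 0.3360)
P(in Junior after 3 years) = 0.3300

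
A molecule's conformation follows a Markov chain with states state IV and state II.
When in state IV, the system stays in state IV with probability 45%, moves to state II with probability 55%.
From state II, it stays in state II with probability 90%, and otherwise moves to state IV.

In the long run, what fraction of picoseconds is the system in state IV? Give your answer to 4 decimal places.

Let the stationary distribution be π with π = πP and π_1 + π_2 = 1.
π_1 = 0.45·π_1 + 0.1·π_2
Solving with the normalization constraint gives π = (0.1538, 0.8462).
So the stationary probability of state IV is 0.1538.

0.1538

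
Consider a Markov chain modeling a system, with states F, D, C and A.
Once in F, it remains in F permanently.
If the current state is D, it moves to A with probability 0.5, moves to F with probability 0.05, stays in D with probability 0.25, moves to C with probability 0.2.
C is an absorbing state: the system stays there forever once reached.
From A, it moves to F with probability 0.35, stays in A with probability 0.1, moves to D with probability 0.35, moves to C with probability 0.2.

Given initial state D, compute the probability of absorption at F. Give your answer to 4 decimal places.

Let h(s) be the probability of absorption at F starting from transient state s. Then h(F) = 1 and h(C) = 0. By first-step analysis:
h(D) = 0.05·1 + 0.25·h(D) + 0.2·0 + 0.5·h(A)
h(A) = 0.35·1 + 0.35·h(D) + 0.2·0 + 0.1·h(A)
Solving: h(D) = 0.4400, h(A) = 0.5600.
Starting from D, the probability is 0.4400.

0.4400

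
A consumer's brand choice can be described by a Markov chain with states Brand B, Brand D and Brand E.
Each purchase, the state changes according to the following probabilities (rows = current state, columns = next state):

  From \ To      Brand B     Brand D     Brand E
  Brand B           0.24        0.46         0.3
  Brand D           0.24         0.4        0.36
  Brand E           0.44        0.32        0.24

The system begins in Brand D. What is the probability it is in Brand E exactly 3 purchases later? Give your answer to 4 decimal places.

0.3050

Propagate the distribution vector 3 purchases from Brand D.
After 0 purchases: (0.0000, 1.0000, 0.0000)
After 1 purchase: (0.2400, 0.4000, 0.3600)
After 2 purchases: (0.3120, 0.3856, 0.3024)
After 3 purchases: (0.3005, 0.3945, 0.3050)
P(in Brand E after 3 purchases) = 0.3050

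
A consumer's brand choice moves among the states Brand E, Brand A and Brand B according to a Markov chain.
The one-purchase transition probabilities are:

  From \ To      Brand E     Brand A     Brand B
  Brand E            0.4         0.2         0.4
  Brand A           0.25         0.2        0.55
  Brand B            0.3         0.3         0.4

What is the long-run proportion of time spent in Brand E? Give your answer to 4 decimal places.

Let the stationary distribution be π with π = πP and π_1 + π_2 + π_3 = 1.
π_1 = 0.4·π_1 + 0.25·π_2 + 0.3·π_3
π_2 = 0.2·π_1 + 0.2·π_2 + 0.3·π_3
Solving with the normalization constraint gives π = (0.3198, 0.2437, 0.4365).
So the stationary probability of Brand E is 0.3198.

0.3198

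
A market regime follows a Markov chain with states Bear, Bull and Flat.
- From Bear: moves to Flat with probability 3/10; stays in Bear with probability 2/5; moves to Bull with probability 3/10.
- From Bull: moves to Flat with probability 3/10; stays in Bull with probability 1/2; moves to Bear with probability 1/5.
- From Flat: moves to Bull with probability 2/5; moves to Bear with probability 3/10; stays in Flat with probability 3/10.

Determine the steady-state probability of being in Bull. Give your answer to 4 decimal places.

0.4125

Let the stationary distribution be π with π = πP and π_1 + π_2 + π_3 = 1.
π_1 = 0.4·π_1 + 0.2·π_2 + 0.3·π_3
π_2 = 0.3·π_1 + 0.5·π_2 + 0.4·π_3
Solving with the normalization constraint gives π = (0.2875, 0.4125, 0.3000).
So the stationary probability of Bull is 0.4125.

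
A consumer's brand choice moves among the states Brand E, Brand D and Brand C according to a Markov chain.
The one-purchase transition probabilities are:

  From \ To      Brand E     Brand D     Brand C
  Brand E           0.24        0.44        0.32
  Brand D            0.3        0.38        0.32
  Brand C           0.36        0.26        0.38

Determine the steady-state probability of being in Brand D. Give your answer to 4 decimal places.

Let the stationary distribution be π with π = πP and π_1 + π_2 + π_3 = 1.
π_1 = 0.24·π_1 + 0.3·π_2 + 0.36·π_3
π_2 = 0.44·π_1 + 0.38·π_2 + 0.26·π_3
Solving with the normalization constraint gives π = (0.3023, 0.3573, 0.3404).
So the stationary probability of Brand D is 0.3573.

0.3573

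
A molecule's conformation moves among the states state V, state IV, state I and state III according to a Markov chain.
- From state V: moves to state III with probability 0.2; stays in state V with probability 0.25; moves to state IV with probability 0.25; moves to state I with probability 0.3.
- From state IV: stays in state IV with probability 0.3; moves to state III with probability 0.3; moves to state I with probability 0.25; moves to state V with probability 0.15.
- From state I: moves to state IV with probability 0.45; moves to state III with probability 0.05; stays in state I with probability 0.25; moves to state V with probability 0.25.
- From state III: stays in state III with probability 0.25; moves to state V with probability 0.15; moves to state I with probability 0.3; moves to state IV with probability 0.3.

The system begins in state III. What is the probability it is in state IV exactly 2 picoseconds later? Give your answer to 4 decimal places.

0.3375

Propagate the distribution vector 2 picoseconds from state III.
After 0 picoseconds: (0.0000, 0.0000, 0.0000, 1.0000)
After 1 picosecond: (0.1500, 0.3000, 0.3000, 0.2500)
After 2 picoseconds: (0.1950, 0.3375, 0.2700, 0.1975)
P(in state IV after 2 picoseconds) = 0.3375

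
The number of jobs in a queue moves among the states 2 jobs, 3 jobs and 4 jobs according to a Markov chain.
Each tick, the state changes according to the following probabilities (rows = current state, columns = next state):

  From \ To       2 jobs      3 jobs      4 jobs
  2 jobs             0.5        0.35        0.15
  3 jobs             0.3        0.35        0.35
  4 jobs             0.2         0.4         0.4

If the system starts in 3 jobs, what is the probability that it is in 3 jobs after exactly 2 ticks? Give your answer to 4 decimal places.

0.3675

Sum over the intermediate state after 1 tick:
P = P(3 jobs→2 jobs)·P(2 jobs→3 jobs) + P(3 jobs→3 jobs)·P(3 jobs→3 jobs) + P(3 jobs→4 jobs)·P(4 jobs→3 jobs)
  = 0.3×0.35 + 0.35×0.35 + 0.35×0.4
  = 0.1050 + 0.1225 + 0.1400 = 0.3675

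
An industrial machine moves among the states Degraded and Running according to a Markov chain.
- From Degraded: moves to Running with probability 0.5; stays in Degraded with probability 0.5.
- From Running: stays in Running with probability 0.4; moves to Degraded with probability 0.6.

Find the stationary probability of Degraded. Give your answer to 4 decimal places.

Let the stationary distribution be π with π = πP and π_1 + π_2 = 1.
π_1 = 0.5·π_1 + 0.6·π_2
Solving with the normalization constraint gives π = (0.5455, 0.4545).
So the stationary probability of Degraded is 0.5455.

0.5455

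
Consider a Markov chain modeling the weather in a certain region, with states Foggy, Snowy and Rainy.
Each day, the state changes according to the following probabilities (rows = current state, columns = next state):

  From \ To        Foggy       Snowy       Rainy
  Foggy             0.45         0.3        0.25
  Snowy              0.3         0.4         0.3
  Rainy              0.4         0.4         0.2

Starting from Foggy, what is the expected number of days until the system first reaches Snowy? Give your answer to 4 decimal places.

Let t(s) be the expected number of days to first reach Snowy from state s, with t(Snowy) = 0. Conditioning on the first day:
t(Foggy) = 1 + 0.45·t(Foggy) + 0.25·t(Rainy)
t(Rainy) = 1 + 0.4·t(Foggy) + 0.2·t(Rainy)
Solving: t(Foggy) = 3.0882, t(Rainy) = 2.7941.
Expected days from Foggy to Snowy: 3.0882.

3.0882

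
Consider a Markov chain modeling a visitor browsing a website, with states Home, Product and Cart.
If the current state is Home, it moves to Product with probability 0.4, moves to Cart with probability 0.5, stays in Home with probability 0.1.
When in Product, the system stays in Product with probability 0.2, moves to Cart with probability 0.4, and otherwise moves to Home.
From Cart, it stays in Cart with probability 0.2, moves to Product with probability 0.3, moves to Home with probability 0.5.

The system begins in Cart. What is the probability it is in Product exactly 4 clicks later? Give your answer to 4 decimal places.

Propagate the distribution vector 4 clicks from Cart.
After 0 clicks: (0.0000, 0.0000, 1.0000)
After 1 click: (0.5000, 0.3000, 0.2000)
After 2 clicks: (0.2700, 0.3200, 0.4100)
After 3 clicks: (0.3600, 0.2950, 0.3450)
After 4 clicks: (0.3265, 0.3065, 0.3670)
P(in Product after 4 clicks) = 0.3065

0.3065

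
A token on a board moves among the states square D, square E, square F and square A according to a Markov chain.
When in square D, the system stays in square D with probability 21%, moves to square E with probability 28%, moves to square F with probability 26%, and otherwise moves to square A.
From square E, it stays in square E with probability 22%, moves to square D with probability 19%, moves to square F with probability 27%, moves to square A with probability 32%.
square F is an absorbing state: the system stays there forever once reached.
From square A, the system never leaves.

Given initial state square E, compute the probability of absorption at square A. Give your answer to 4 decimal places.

0.5334

Let h(s) be the probability of absorption at square A starting from transient state s. Then h(square A) = 1 and h(square F) = 0. By first-step analysis:
h(square D) = 0.21·h(square D) + 0.28·h(square E) + 0.26·0 + 0.25·1
h(square E) = 0.19·h(square D) + 0.22·h(square E) + 0.27·0 + 0.32·1
Solving: h(square D) = 0.5055, h(square E) = 0.5334.
Starting from square E, the probability is 0.5334.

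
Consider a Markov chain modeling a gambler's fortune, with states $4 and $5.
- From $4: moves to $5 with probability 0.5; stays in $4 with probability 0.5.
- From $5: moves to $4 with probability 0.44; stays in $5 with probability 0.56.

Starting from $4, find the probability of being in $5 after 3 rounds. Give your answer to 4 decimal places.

Propagate the distribution vector 3 rounds from $4.
After 0 rounds: (1.0000, 0.0000)
After 1 round: (0.5000, 0.5000)
After 2 rounds: (0.4700, 0.5300)
After 3 rounds: (0.4682, 0.5318)
P(in $5 after 3 rounds) = 0.5318

0.5318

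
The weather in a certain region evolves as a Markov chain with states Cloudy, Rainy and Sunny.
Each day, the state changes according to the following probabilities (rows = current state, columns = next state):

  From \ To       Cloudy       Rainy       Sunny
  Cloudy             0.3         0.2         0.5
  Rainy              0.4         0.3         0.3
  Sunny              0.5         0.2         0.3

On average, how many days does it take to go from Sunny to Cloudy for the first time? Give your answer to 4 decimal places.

Let t(s) be the expected number of days to first reach Cloudy from state s, with t(Cloudy) = 0. Conditioning on the first day:
t(Rainy) = 1 + 0.3·t(Rainy) + 0.3·t(Sunny)
t(Sunny) = 1 + 0.2·t(Rainy) + 0.3·t(Sunny)
Solving: t(Rainy) = 2.3256, t(Sunny) = 2.0930.
Expected days from Sunny to Cloudy: 2.0930.

2.0930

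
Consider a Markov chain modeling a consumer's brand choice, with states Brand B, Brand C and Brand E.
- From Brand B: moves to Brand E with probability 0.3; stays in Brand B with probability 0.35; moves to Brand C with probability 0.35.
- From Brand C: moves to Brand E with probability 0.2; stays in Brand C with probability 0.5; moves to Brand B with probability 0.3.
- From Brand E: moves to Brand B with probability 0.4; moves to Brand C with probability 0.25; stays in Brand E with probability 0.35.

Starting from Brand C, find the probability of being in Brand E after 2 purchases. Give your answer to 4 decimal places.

0.2600

Sum over the intermediate state after 1 purchase:
P = P(Brand C→Brand B)·P(Brand B→Brand E) + P(Brand C→Brand C)·P(Brand C→Brand E) + P(Brand C→Brand E)·P(Brand E→Brand E)
  = 0.3×0.3 + 0.5×0.2 + 0.2×0.35
  = 0.0900 + 0.1000 + 0.0700 = 0.2600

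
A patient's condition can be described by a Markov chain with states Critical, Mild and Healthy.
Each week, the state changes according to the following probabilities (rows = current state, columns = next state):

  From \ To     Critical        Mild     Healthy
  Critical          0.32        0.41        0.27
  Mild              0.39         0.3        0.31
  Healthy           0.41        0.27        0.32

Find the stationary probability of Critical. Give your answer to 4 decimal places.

Let the stationary distribution be π with π = πP and π_1 + π_2 + π_3 = 1.
π_1 = 0.32·π_1 + 0.39·π_2 + 0.41·π_3
π_2 = 0.41·π_1 + 0.3·π_2 + 0.27·π_3
Solving with the normalization constraint gives π = (0.3701, 0.3318, 0.2982).
So the stationary probability of Critical is 0.3701.

0.3701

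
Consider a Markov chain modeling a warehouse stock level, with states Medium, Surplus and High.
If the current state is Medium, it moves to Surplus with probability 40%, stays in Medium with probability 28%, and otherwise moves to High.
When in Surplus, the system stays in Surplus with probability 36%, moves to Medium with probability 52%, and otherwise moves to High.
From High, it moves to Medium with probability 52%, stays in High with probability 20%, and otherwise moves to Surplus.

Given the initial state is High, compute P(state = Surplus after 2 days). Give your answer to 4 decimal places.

Sum over the intermediate state after 1 day:
P = P(High→Medium)·P(Medium→Surplus) + P(High→Surplus)·P(Surplus→Surplus) + P(High→High)·P(High→Surplus)
  = 0.52×0.4 + 0.28×0.36 + 0.2×0.28
  = 0.2080 + 0.1008 + 0.0560 = 0.3648

0.3648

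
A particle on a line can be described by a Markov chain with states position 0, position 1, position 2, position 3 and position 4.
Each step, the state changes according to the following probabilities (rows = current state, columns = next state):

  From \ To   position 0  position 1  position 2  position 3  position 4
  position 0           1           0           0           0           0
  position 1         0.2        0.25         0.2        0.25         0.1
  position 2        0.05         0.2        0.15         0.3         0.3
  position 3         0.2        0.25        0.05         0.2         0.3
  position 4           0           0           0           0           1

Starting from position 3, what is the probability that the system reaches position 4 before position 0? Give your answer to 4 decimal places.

Let h(s) be the probability of absorption at position 4 starting from transient state s. Then h(position 4) = 1 and h(position 0) = 0. By first-step analysis:
h(position 1) = 0.2·0 + 0.25·h(position 1) + 0.2·h(position 2) + 0.25·h(position 3) + 0.1·1
h(position 2) = 0.05·0 + 0.2·h(position 1) + 0.15·h(position 2) + 0.3·h(position 3) + 0.3·1
h(position 3) = 0.2·0 + 0.25·h(position 1) + 0.05·h(position 2) + 0.2·h(position 3) + 0.3·1
Solving: h(position 1) = 0.5049, h(position 2) = 0.6747, h(position 3) = 0.5749.
Starting from position 3, the probability is 0.5749.

0.5749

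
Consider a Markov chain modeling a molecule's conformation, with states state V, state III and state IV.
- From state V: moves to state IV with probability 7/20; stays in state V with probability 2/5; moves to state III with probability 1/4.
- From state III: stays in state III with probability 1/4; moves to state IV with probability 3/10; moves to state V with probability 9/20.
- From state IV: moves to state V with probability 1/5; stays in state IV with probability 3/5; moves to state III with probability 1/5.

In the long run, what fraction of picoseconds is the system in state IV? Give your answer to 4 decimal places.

Let the stationary distribution be π with π = πP and π_1 + π_2 + π_3 = 1.
π_1 = 0.4·π_1 + 0.45·π_2 + 0.2·π_3
π_2 = 0.25·π_1 + 0.25·π_2 + 0.2·π_3
Solving with the normalization constraint gives π = (0.3211, 0.2274, 0.4515).
So the stationary probability of state IV is 0.4515.

0.4515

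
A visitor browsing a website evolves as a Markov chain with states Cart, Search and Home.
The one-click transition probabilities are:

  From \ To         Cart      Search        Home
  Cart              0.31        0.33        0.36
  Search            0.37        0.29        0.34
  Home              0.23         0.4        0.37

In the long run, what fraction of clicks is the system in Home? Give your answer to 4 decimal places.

Let the stationary distribution be π with π = πP and π_1 + π_2 + π_3 = 1.
π_1 = 0.31·π_1 + 0.37·π_2 + 0.23·π_3
π_2 = 0.33·π_1 + 0.29·π_2 + 0.4·π_3
Solving with the normalization constraint gives π = (0.3019, 0.3413, 0.3567).
So the stationary probability of Home is 0.3567.

0.3567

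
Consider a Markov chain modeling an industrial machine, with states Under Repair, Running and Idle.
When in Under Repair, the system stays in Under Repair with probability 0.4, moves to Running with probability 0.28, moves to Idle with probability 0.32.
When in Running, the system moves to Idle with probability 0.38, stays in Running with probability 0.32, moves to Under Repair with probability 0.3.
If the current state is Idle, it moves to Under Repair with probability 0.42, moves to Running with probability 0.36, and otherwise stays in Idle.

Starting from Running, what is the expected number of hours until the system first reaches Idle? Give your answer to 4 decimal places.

Let t(s) be the expected number of hours to first reach Idle from state s, with t(Idle) = 0. Conditioning on the first hour:
t(Under Repair) = 1 + 0.4·t(Under Repair) + 0.28·t(Running)
t(Running) = 1 + 0.3·t(Under Repair) + 0.32·t(Running)
Solving: t(Under Repair) = 2.9630, t(Running) = 2.7778.
Expected hours from Running to Idle: 2.7778.

2.7778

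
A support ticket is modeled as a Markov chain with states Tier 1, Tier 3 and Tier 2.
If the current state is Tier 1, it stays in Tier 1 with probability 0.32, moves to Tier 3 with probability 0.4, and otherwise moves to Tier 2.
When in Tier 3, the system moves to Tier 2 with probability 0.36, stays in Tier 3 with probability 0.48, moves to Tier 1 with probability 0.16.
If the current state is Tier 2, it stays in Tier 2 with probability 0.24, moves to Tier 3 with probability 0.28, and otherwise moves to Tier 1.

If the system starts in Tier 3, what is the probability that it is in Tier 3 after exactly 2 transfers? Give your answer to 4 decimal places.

Sum over the intermediate state after 1 transfer:
P = P(Tier 3→Tier 1)·P(Tier 1→Tier 3) + P(Tier 3→Tier 3)·P(Tier 3→Tier 3) + P(Tier 3→Tier 2)·P(Tier 2→Tier 3)
  = 0.16×0.4 + 0.48×0.48 + 0.36×0.28
  = 0.0640 + 0.2304 + 0.1008 = 0.3952

0.3952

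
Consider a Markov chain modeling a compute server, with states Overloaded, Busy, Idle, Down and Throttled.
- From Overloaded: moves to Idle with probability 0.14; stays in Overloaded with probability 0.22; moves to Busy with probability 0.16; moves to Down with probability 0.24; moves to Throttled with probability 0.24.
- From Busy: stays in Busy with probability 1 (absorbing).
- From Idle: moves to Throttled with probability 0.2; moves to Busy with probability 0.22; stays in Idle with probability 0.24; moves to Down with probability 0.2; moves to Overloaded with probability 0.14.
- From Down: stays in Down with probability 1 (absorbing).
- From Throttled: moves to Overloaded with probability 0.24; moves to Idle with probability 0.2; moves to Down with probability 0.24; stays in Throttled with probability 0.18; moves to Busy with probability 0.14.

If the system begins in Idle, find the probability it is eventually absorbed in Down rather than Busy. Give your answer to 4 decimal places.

0.5267

Let h(s) be the probability of absorption at Down starting from transient state s. Then h(Down) = 1 and h(Busy) = 0. By first-step analysis:
h(Overloaded) = 0.22·h(Overloaded) + 0.16·0 + 0.14·h(Idle) + 0.24·1 + 0.24·h(Throttled)
h(Idle) = 0.14·h(Overloaded) + 0.22·0 + 0.24·h(Idle) + 0.2·1 + 0.2·h(Throttled)
h(Throttled) = 0.24·h(Overloaded) + 0.14·0 + 0.2·h(Idle) + 0.24·1 + 0.18·h(Throttled)
Solving: h(Overloaded) = 0.5844, h(Idle) = 0.5267, h(Throttled) = 0.5922.
Starting from Idle, the probability is 0.5267.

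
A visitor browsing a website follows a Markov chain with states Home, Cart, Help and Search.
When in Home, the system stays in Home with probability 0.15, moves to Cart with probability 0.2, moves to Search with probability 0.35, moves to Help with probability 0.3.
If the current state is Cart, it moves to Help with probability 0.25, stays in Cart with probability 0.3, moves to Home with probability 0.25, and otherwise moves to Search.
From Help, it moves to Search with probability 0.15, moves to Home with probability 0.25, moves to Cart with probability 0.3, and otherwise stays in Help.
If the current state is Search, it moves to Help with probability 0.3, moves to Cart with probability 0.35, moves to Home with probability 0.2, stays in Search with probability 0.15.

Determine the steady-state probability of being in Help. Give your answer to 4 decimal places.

Let the stationary distribution be π with π = πP and π_1 + π_2 + π_3 + π_4 = 1.
π_1 = 0.15·π_1 + 0.25·π_2 + 0.25·π_3 + 0.2·π_4
π_2 = 0.2·π_1 + 0.3·π_2 + 0.3·π_3 + 0.35·π_4
π_3 = 0.3·π_1 + 0.25·π_2 + 0.3·π_3 + 0.3·π_4
Solving with the normalization constraint gives π = (0.2178, 0.2886, 0.2856, 0.2080).
So the stationary probability of Help is 0.2856.

0.2856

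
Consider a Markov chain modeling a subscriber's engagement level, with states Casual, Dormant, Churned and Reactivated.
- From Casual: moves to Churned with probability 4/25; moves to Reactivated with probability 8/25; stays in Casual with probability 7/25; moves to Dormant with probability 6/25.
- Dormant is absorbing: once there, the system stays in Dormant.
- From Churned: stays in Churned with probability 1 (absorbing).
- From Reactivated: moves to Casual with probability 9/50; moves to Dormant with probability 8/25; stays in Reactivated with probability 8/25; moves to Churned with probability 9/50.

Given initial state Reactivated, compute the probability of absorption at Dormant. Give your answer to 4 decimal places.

Let h(s) be the probability of absorption at Dormant starting from transient state s. Then h(Dormant) = 1 and h(Churned) = 0. By first-step analysis:
h(Casual) = 0.28·h(Casual) + 0.24·1 + 0.16·0 + 0.32·h(Reactivated)
h(Reactivated) = 0.18·h(Casual) + 0.32·1 + 0.18·0 + 0.32·h(Reactivated)
Solving: h(Casual) = 0.6148, h(Reactivated) = 0.6333.
Starting from Reactivated, the probability is 0.6333.

0.6333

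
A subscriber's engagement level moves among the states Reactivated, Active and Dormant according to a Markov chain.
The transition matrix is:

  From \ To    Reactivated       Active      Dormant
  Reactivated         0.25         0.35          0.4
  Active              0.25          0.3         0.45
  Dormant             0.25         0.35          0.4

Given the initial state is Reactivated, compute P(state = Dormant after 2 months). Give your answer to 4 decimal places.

Sum over the intermediate state after 1 month:
P = P(Reactivated→Reactivated)·P(Reactivated→Dormant) + P(Reactivated→Active)·P(Active→Dormant) + P(Reactivated→Dormant)·P(Dormant→Dormant)
  = 0.25×0.4 + 0.35×0.45 + 0.4×0.4
  = 0.1000 + 0.1575 + 0.1600 = 0.4175

0.4175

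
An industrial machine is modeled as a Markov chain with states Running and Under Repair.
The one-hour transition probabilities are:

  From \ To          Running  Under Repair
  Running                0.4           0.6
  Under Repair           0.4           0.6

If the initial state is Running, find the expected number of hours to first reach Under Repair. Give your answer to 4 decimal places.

Let t(s) be the expected number of hours to first reach Under Repair from state s, with t(Under Repair) = 0. Conditioning on the first hour:
t(Running) = 1 + 0.4·t(Running)
Solving: t(Running) = 1.6667.
Expected hours from Running to Under Repair: 1.6667.

1.6667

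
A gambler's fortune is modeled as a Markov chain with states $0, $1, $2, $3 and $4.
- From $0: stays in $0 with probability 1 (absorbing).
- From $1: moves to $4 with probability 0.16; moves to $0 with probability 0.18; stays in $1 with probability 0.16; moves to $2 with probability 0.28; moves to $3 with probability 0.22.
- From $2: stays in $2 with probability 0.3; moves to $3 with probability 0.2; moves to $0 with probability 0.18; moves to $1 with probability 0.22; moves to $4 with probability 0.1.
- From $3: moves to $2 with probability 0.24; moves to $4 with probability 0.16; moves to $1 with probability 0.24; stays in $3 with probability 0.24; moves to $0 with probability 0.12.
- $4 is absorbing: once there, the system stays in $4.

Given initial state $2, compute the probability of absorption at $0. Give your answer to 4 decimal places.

0.5714

Let h(s) be the probability of absorption at $0 starting from transient state s. Then h($0) = 1 and h($4) = 0. By first-step analysis:
h($1) = 0.18·1 + 0.16·h($1) + 0.28·h($2) + 0.22·h($3) + 0.16·0
h($2) = 0.18·1 + 0.22·h($1) + 0.3·h($2) + 0.2·h($3) + 0.1·0
h($3) = 0.12·1 + 0.24·h($1) + 0.24·h($2) + 0.24·h($3) + 0.16·0
Solving: h($1) = 0.5378, h($2) = 0.5714, h($3) = 0.5082.
Starting from $2, the probability is 0.5714.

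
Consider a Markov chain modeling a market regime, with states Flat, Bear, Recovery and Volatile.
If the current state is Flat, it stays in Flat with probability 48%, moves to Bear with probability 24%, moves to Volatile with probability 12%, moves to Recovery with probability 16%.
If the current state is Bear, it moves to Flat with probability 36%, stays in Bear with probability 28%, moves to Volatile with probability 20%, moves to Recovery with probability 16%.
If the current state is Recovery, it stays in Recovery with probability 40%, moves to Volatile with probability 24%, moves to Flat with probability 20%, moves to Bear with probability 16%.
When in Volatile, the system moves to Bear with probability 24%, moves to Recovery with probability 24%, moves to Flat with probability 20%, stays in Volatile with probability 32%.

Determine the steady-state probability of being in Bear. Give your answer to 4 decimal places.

0.2306

Let the stationary distribution be π with π = πP and π_1 + π_2 + π_3 + π_4 = 1.
π_1 = 0.48·π_1 + 0.36·π_2 + 0.2·π_3 + 0.2·π_4
π_2 = 0.24·π_1 + 0.28·π_2 + 0.16·π_3 + 0.24·π_4
π_3 = 0.16·π_1 + 0.16·π_2 + 0.4·π_3 + 0.24·π_4
Solving with the normalization constraint gives π = (0.3290, 0.2306, 0.2324, 0.2079).
So the stationary probability of Bear is 0.2306.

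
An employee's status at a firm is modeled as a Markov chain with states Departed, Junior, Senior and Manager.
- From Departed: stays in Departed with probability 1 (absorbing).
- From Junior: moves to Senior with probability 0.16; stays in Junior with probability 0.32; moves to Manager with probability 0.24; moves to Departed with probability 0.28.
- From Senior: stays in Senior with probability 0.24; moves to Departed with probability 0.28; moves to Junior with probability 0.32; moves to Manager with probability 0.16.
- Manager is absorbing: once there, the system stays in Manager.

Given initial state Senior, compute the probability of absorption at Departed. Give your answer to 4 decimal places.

0.6014

Let h(s) be the probability of absorption at Departed starting from transient state s. Then h(Departed) = 1 and h(Manager) = 0. By first-step analysis:
h(Junior) = 0.28·1 + 0.32·h(Junior) + 0.16·h(Senior) + 0.24·0
h(Senior) = 0.28·1 + 0.32·h(Junior) + 0.24·h(Senior) + 0.16·0
Solving: h(Junior) = 0.5533, h(Senior) = 0.6014.
Starting from Senior, the probability is 0.6014.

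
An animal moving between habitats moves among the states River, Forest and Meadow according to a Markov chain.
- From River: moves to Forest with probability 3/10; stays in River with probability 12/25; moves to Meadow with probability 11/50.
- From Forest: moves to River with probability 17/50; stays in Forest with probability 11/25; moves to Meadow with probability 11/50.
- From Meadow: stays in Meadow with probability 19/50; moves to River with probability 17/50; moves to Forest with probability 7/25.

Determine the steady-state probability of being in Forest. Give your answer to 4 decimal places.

Let the stationary distribution be π with π = πP and π_1 + π_2 + π_3 = 1.
π_1 = 0.48·π_1 + 0.34·π_2 + 0.34·π_3
π_2 = 0.3·π_1 + 0.44·π_2 + 0.28·π_3
Solving with the normalization constraint gives π = (0.3953, 0.3427, 0.2619).
So the stationary probability of Forest is 0.3427.

0.3427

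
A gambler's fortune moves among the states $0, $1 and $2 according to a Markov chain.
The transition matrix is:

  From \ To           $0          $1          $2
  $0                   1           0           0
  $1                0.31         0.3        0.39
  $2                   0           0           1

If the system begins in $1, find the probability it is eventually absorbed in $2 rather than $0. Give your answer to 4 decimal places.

0.5571

Let h(s) be the probability of absorption at $2 starting from transient state s. Then h($2) = 1 and h($0) = 0. By first-step analysis:
h($1) = 0.31·0 + 0.3·h($1) + 0.39·1
Solving: h($1) = 0.5571.
Starting from $1, the probability is 0.5571.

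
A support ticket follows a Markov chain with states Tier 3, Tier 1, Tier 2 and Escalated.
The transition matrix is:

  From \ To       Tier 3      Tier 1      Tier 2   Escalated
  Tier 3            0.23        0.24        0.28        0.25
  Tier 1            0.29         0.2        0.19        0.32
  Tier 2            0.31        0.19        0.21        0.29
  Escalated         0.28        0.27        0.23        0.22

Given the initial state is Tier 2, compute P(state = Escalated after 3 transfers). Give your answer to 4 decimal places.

0.2676

Propagate the distribution vector 3 transfers from Tier 2.
After 0 transfers: (0.0000, 0.0000, 1.0000, 0.0000)
After 1 transfer: (0.3100, 0.1900, 0.2100, 0.2900)
After 2 transfers: (0.2727, 0.2306, 0.2337, 0.2630)
After 3 transfers: (0.2757, 0.2270, 0.2297, 0.2676)
P(in Escalated after 3 transfers) = 0.2676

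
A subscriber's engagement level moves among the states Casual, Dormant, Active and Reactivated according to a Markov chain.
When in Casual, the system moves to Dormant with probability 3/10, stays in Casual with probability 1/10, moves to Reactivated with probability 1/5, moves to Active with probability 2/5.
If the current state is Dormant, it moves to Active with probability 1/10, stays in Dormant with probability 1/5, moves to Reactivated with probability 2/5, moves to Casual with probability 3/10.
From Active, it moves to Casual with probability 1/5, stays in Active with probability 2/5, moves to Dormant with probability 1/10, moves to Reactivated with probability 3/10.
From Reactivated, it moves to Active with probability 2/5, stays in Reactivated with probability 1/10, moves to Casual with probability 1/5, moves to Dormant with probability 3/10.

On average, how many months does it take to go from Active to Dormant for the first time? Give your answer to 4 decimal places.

5.4545

Let t(s) be the expected number of months to first reach Dormant from state s, with t(Dormant) = 0. Conditioning on the first month:
t(Casual) = 1 + 0.1·t(Casual) + 0.4·t(Active) + 0.2·t(Reactivated)
t(Active) = 1 + 0.2·t(Casual) + 0.4·t(Active) + 0.3·t(Reactivated)
t(Reactivated) = 1 + 0.2·t(Casual) + 0.4·t(Active) + 0.1·t(Reactivated)
Solving: t(Casual) = 4.5455, t(Active) = 5.4545, t(Reactivated) = 4.5455.
Expected months from Active to Dormant: 5.4545.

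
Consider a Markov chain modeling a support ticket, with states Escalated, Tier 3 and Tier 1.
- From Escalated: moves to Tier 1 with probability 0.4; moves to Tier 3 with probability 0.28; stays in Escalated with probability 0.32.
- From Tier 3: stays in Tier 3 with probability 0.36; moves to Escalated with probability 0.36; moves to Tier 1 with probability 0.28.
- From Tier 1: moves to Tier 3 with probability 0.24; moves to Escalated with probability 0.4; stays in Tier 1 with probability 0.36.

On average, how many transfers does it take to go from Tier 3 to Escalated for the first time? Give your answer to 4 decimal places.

Let t(s) be the expected number of transfers to first reach Escalated from state s, with t(Escalated) = 0. Conditioning on the first transfer:
t(Tier 3) = 1 + 0.36·t(Tier 3) + 0.28·t(Tier 1)
t(Tier 1) = 1 + 0.24·t(Tier 3) + 0.36·t(Tier 1)
Solving: t(Tier 3) = 2.6869, t(Tier 1) = 2.5701.
Expected transfers from Tier 3 to Escalated: 2.6869.

2.6869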